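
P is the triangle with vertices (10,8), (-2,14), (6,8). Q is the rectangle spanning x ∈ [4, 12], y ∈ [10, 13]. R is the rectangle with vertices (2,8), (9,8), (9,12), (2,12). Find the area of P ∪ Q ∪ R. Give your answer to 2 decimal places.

By inclusion–exclusion:
Individual areas: |P| = 12, |Q| = 24, |R| = 28.
|P∩Q| = 1.
|P∩R| = 9.75.
|Q∩R|: x∈[4,9], y∈[10,12] → 5·2 = 10.
|P∩Q∩R| = 1.
|P ∪ Q ∪ R| = 64 − 20.75 + 1 = 44.25.

44.25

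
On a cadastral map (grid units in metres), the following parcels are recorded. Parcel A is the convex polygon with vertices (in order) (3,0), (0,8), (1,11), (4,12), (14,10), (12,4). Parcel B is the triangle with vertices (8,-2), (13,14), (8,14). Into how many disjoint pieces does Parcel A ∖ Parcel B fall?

Parcel A ∖ Parcel B splits into 2 disjoint pieces (area 72.8444, area 14.7668).

2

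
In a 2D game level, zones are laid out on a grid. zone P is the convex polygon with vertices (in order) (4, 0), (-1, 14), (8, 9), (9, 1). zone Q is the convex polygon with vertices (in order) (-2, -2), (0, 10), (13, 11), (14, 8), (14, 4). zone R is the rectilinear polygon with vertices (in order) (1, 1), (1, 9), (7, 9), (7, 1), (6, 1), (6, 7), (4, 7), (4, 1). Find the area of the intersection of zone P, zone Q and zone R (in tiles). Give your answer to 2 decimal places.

26.03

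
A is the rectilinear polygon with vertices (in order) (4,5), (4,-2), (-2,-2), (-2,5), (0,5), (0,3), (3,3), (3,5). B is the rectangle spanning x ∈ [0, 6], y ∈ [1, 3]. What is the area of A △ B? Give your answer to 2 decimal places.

|A| = 36, |B| = 12, |A∩B| = 8.
|A △ B| = |A| + |B| − 2·|A∩B| = 36 + 12 − 16 = 32.00.

32.00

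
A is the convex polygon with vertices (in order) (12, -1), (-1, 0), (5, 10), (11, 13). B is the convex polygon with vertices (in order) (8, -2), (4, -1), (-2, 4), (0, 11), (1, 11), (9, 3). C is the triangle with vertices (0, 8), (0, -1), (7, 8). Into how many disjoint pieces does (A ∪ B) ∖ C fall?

(A ∪ B) ∖ C splits into 2 disjoint pieces (area 111.8933, area 0.8718).

2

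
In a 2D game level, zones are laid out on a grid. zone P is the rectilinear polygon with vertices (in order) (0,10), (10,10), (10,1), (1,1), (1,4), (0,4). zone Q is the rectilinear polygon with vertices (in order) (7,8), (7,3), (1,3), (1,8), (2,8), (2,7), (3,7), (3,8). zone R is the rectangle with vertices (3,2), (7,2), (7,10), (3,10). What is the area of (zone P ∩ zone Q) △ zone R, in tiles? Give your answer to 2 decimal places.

21.00

|zone P ∩ zone Q| = 29.
|(zone P ∩ zone Q) ∩ zone R| = 20.
|(zone P ∩ zone Q) △ zone R| = 29 + 32 − 40 = 21.00.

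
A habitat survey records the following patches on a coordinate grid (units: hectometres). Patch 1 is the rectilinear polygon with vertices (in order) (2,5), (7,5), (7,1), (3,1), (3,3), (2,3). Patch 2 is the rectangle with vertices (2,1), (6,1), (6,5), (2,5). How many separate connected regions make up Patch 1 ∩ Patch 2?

Patch 1 ∩ Patch 2 is a single connected region.

1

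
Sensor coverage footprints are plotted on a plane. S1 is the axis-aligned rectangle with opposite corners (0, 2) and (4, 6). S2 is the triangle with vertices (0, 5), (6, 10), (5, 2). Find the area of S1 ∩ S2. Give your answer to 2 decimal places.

The intersection is the polygon with vertices (4,6), (4,2.6), (0,5), (1.2,6).
By the shoelace formula its area is 8.20.

8.20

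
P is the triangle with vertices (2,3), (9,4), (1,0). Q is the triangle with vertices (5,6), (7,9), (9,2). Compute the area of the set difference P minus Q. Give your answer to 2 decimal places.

9.63

|P| = 10, |P∩Q| = 0.3676.
|P ∖ Q| = |P| − |P∩Q| = 10 − 0.3676 = 9.63.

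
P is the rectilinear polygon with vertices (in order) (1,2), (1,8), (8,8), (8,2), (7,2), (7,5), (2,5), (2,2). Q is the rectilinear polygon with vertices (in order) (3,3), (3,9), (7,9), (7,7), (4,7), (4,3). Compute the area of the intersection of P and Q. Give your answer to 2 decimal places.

The intersection is the polygon with vertices (7,8), (7,7), (4,7), (4,5), (3,5), (3,8).
By the shoelace formula its area is 6.00.

6.00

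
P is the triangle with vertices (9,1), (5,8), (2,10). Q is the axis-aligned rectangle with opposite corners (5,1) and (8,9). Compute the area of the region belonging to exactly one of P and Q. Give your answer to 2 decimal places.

23.54

|P| = 6.5, |Q| = 24, |P∩Q| = 3.4821.
|P △ Q| = |P| + |Q| − 2·|P∩Q| = 6.5 + 24 − 6.9643 = 23.54.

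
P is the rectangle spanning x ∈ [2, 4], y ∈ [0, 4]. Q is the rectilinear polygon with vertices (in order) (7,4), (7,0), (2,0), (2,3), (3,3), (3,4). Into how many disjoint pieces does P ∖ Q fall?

1

P ∖ Q is a single connected region.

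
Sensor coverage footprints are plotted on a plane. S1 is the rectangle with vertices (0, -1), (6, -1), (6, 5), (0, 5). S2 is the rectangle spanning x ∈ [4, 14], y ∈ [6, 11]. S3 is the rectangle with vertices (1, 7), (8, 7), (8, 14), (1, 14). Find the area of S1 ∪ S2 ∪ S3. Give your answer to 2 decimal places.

By inclusion–exclusion:
Individual areas: |S1| = 36, |S2| = 50, |S3| = 49.
|S1∩S2| = 0 (no overlap).
|S1∩S3| = 0 (no overlap).
|S2∩S3|: x∈[4,8], y∈[7,11] → 4·4 = 16.
|S1∩S2∩S3| = 0.
|S1 ∪ S2 ∪ S3| = 135 − 16 + 0 = 119.00.

119.00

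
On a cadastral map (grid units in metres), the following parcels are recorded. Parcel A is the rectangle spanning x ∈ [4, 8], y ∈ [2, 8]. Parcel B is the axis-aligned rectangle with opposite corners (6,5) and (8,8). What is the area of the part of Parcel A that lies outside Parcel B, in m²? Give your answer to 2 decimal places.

|Parcel A∩Parcel B|: x∈[6,8], y∈[5,8] → 2·3 = 6.
|Parcel A| = 24.
|Parcel A ∖ Parcel B| = |Parcel A| − |Parcel A∩Parcel B| = 24 − 6 = 18.00.

18.00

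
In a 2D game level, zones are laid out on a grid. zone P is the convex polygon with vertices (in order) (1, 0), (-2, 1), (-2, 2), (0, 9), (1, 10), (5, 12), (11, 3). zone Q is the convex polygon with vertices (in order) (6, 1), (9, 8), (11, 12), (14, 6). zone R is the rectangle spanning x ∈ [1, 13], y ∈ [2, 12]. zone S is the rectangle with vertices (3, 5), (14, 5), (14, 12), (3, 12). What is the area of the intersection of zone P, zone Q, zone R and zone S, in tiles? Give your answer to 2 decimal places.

1.74

The intersection is the polygon with vertices (8.478,6.783), (9.667,5), (7.714,5).
By the shoelace formula its area is 1.74.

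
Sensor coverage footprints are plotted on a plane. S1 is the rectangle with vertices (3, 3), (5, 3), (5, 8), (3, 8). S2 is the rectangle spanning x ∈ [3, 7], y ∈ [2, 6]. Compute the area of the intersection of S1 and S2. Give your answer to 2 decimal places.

6.00

|S1∩S2|: x∈[3,5], y∈[3,6] → 2·3 = 6.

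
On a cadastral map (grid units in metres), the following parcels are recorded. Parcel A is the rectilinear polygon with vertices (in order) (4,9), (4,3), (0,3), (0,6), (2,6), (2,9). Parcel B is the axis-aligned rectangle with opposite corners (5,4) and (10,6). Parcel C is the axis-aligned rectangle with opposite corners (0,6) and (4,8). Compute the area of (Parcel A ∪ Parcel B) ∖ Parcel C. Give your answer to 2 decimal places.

|Parcel A ∪ Parcel B| = 28.
|(Parcel A ∪ Parcel B) ∩ Parcel C| = 4.
|(Parcel A ∪ Parcel B) ∖ Parcel C| = 28 − 4 = 24.00.

24.00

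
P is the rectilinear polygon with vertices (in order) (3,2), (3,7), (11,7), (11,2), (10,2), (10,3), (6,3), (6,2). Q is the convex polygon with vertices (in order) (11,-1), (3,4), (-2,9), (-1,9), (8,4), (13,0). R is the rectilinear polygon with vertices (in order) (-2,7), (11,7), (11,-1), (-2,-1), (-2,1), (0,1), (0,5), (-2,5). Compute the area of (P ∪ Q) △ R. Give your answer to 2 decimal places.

|P ∪ Q| = 57.5181.
|(P ∪ Q) ∩ R| = 51.3181.
|(P ∪ Q) △ R| = 57.5181 + 96 − 102.6361 = 50.88.

50.88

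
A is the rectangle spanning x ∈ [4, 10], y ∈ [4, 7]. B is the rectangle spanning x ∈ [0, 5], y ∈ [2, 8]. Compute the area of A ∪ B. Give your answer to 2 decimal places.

45.00

By inclusion–exclusion:
Individual areas: |A| = 18, |B| = 30.
|A∩B|: x∈[4,5], y∈[4,7] → 1·3 = 3.
|A ∪ B| = 48 − 3 = 45.00.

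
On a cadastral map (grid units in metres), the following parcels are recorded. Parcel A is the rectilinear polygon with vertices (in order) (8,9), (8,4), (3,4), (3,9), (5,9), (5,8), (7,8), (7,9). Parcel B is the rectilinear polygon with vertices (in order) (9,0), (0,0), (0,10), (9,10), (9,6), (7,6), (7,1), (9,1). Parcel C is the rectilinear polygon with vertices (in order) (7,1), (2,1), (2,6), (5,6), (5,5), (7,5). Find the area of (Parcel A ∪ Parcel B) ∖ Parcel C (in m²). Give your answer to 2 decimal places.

59.00

|Parcel A ∪ Parcel B| = 82.
|(Parcel A ∪ Parcel B) ∩ Parcel C| = 23.
|(Parcel A ∪ Parcel B) ∖ Parcel C| = 82 − 23 = 59.00.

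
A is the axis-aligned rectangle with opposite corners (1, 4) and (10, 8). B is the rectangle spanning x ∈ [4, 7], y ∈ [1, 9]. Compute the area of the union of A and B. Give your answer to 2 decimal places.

48.00

By inclusion–exclusion:
Individual areas: |A| = 36, |B| = 24.
|A∩B|: x∈[4,7], y∈[4,8] → 3·4 = 12.
|A ∪ B| = 60 − 12 = 48.00.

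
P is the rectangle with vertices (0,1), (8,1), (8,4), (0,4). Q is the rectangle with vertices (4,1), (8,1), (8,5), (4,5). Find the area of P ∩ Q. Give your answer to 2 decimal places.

|P∩Q|: x∈[4,8], y∈[1,4] → 4·3 = 12.

12.00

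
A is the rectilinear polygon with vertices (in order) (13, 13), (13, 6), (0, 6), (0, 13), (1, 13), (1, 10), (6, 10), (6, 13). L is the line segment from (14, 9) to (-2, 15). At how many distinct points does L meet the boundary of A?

2

The segment meets the boundary at (6,12), (13,9.375).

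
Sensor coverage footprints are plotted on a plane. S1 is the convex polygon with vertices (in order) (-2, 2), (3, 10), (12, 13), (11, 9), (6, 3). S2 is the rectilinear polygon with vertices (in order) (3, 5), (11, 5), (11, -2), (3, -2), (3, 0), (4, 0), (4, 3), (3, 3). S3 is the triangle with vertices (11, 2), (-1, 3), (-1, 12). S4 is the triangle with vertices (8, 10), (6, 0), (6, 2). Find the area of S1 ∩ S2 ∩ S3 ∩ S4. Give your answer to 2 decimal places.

The intersection is the polygon with vertices (7,5), (6.79,3.947), (6.357,3.429), (6.75,5).
By the shoelace formula its area is 0.37.

0.37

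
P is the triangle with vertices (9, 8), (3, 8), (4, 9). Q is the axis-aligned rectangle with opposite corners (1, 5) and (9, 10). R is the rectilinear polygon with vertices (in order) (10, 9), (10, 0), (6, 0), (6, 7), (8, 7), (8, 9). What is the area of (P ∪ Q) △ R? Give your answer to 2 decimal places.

56.00

|P ∪ Q| = 40.
|(P ∪ Q) ∩ R| = 8.
|(P ∪ Q) △ R| = 40 + 32 − 16 = 56.00.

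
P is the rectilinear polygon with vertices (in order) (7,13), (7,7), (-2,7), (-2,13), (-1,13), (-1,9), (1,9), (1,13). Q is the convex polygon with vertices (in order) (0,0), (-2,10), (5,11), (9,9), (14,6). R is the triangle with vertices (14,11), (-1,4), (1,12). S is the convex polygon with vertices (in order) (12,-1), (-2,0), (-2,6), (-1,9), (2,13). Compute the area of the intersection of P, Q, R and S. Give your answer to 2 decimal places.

The intersection is the polygon with vertices (0.25,9), (1,9), (1,10.429), (3.574,10.796), (6.071,7.3), (5.429,7), (-0.25,7).
By the shoelace formula its area is 16.32.

16.32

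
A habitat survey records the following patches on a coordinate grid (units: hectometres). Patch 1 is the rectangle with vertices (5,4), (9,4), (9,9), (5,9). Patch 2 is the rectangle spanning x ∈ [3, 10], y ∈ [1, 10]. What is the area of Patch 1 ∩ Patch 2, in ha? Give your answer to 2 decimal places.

20.00

|Patch 1∩Patch 2|: x∈[5,9], y∈[4,9] → 4·5 = 20.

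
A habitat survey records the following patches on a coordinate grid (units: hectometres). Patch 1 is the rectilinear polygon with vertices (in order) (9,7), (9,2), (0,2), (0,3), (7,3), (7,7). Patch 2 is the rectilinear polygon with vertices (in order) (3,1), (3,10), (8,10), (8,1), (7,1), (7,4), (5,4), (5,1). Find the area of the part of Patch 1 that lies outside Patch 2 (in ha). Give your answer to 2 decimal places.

10.00

|Patch 1| = 17, |Patch 1∩Patch 2| = 7.
|Patch 1 ∖ Patch 2| = |Patch 1| − |Patch 1∩Patch 2| = 17 − 7 = 10.00.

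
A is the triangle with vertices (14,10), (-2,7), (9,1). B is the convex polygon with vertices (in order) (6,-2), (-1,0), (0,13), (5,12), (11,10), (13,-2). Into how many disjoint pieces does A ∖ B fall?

2

A ∖ B splits into 2 disjoint pieces (area 5.4126, area 0.8447).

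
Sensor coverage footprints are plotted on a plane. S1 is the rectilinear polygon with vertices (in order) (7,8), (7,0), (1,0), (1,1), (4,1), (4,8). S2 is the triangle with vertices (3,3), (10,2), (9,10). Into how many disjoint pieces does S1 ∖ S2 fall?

2

S1 ∖ S2 splits into 2 disjoint pieces (area 6.25, area 10.9286).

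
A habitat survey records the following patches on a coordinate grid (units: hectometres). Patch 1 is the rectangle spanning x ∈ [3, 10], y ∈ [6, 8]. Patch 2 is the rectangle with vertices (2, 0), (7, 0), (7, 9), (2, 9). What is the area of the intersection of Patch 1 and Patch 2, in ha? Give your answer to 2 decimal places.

|Patch 1∩Patch 2|: x∈[3,7], y∈[6,8] → 4·2 = 8.

8.00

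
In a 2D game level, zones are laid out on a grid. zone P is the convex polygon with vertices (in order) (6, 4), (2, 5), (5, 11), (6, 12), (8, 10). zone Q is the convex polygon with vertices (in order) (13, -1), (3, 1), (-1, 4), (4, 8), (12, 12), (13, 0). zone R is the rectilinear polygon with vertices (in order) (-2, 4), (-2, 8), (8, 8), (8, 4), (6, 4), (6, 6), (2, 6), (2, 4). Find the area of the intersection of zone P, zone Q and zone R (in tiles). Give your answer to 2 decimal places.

8.50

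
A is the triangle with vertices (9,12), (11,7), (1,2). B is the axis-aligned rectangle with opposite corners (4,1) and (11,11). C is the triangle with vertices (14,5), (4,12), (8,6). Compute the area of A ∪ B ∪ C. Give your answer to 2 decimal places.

By inclusion–exclusion:
Individual areas: |A| = 30, |B| = 70, |C| = 16.
|A∩B| = 26.025.
|A∩C| = 8.996.
|B∩C| = 13.219.
|A∩B∩C| = 8.996.
|A ∪ B ∪ C| = 116 − 48.24 + 8.996 = 76.76.

76.76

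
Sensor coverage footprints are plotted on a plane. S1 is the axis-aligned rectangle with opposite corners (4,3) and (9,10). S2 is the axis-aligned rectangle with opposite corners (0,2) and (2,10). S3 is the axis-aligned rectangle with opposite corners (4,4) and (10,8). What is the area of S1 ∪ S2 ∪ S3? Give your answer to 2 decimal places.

55.00

By inclusion–exclusion:
Individual areas: |S1| = 35, |S2| = 16, |S3| = 24.
|S1∩S2| = 0 (no overlap).
|S1∩S3|: x∈[4,9], y∈[4,8] → 5·4 = 20.
|S2∩S3| = 0 (no overlap).
|S1∩S2∩S3| = 0.
|S1 ∪ S2 ∪ S3| = 75 − 20 + 0 = 55.00.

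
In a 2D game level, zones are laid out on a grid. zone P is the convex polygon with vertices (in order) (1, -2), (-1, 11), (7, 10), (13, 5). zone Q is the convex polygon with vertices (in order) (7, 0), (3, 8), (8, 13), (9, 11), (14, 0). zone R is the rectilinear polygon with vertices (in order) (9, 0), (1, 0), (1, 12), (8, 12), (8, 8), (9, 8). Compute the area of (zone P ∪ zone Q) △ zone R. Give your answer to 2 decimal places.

|zone P ∪ zone Q| = 132.1732.
|(zone P ∪ zone Q) ∩ zone R| = 82.5347.
|(zone P ∪ zone Q) △ zone R| = 132.1732 + 92 − 165.0694 = 59.10.

59.10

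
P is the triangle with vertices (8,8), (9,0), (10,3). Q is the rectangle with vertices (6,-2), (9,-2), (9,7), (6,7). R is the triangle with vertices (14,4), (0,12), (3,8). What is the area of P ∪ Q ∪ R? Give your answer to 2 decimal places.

By inclusion–exclusion:
Individual areas: |P| = 5.5, |Q| = 27, |R| = 16.
|P∩Q| = 2.6125.
|P∩R| = 0.4946.
|Q∩R| = 1.8912.
|P∩Q∩R| = 0.4197.
|P ∪ Q ∪ R| = 48.5 − 4.9983 + 0.4197 = 43.92.

43.92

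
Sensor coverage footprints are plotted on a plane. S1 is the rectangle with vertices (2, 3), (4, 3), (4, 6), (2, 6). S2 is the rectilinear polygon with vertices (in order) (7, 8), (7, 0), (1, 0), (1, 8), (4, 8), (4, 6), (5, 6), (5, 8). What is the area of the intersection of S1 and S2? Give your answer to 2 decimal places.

The intersection is the polygon with vertices (4,3), (2,3), (2,6), (4,6).
By the shoelace formula its area is 6.00.

6.00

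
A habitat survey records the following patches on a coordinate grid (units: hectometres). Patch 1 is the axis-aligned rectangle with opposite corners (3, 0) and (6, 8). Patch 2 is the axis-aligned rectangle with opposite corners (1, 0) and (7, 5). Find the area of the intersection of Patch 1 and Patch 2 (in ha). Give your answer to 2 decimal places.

|Patch 1∩Patch 2|: x∈[3,6], y∈[0,5] → 3·5 = 15.

15.00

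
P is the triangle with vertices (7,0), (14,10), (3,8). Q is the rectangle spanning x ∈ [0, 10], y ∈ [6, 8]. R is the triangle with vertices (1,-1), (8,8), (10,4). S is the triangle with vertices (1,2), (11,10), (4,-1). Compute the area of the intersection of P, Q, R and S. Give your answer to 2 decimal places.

The intersection is the polygon with vertices (7.176,6.941), (8.143,7.714), (8.76,6.48), (8.454,6), (6.444,6).
By the shoelace formula its area is 2.23.

2.23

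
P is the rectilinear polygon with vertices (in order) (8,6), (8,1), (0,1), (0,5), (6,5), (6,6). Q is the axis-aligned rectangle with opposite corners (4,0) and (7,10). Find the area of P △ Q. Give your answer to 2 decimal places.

38.00

|P| = 34, |Q| = 30, |P∩Q| = 13.
|P △ Q| = |P| + |Q| − 2·|P∩Q| = 34 + 30 − 26 = 38.00.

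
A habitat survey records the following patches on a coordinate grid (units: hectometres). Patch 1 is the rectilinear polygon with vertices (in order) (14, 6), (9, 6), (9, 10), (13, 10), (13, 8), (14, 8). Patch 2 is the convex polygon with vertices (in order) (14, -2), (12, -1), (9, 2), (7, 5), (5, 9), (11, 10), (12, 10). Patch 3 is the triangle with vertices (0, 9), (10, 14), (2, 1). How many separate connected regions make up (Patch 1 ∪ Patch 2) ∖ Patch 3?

1

(Patch 1 ∪ Patch 2) ∖ Patch 3 is a single connected region.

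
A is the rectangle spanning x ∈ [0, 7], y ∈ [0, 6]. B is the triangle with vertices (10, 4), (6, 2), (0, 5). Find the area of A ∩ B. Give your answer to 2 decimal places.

9.30

The intersection is the polygon with vertices (7,2.5), (6,2), (0,5), (7,4.3).
By the shoelace formula its area is 9.30.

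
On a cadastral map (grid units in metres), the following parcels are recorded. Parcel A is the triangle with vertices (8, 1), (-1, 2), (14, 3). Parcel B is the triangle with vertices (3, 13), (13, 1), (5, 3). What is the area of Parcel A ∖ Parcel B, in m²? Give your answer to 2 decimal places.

9.05

|Parcel A| = 12, |Parcel A∩Parcel B| = 2.9512.
|Parcel A ∖ Parcel B| = |Parcel A| − |Parcel A∩Parcel B| = 12 − 2.9512 = 9.05.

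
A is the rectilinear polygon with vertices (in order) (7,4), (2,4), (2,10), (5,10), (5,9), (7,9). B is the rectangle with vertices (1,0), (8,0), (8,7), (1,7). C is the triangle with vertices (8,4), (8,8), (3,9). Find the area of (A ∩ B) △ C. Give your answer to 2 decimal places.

|A ∩ B| = 15.
|(A ∩ B) ∩ C| = 2.
|(A ∩ B) △ C| = 15 + 10 − 4 = 21.00.

21.00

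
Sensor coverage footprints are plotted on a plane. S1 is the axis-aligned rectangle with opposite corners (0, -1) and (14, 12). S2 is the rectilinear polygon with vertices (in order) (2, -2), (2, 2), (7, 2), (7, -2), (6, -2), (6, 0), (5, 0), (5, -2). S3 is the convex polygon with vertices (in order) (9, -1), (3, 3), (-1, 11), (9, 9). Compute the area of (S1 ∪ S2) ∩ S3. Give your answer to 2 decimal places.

65.10

The region (S1 ∪ S2) ∩ S3 is the polygon with vertices (0,10.8), (9,9), (9,-1), (3,3), (0,9).
By the shoelace formula its area is 65.10.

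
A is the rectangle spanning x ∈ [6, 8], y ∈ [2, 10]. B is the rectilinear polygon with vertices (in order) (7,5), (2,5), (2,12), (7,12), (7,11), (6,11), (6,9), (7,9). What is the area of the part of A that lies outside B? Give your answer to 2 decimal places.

12.00

|A| = 16, |A∩B| = 4.
|A ∖ B| = |A| − |A∩B| = 16 − 4 = 12.00.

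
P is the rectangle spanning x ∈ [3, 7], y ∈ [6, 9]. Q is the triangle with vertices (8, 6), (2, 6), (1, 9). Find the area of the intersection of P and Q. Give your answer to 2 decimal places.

The intersection is the polygon with vertices (7,6), (3,6), (3,8.143), (7,6.429).
By the shoelace formula its area is 5.14.

5.14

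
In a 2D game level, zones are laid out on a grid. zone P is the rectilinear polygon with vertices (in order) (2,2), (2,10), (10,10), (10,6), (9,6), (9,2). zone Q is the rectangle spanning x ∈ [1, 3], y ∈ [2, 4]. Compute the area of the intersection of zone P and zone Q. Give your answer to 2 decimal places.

The intersection is the polygon with vertices (2,4), (3,4), (3,2), (2,2).
By the shoelace formula its area is 2.00.

2.00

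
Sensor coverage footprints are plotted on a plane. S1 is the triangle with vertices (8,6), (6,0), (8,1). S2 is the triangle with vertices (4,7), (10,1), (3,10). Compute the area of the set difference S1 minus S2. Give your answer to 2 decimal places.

|S1| = 5, |S1∩S2| = 0.4369.
|S1 ∖ S2| = |S1| − |S1∩S2| = 5 − 0.4369 = 4.56.

4.56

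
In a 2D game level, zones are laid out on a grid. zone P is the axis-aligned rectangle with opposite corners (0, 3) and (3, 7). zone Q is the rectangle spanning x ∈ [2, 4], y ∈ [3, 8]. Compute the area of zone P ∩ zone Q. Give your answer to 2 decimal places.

|zone P∩zone Q|: x∈[2,3], y∈[3,7] → 1·4 = 4.

4.00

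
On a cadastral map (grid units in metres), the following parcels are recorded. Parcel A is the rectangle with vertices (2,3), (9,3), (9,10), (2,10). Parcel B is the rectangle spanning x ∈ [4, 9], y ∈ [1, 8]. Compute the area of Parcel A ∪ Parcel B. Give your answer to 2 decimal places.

59.00

By inclusion–exclusion:
Individual areas: |Parcel A| = 49, |Parcel B| = 35.
|Parcel A∩Parcel B|: x∈[4,9], y∈[3,8] → 5·5 = 25.
|Parcel A ∪ Parcel B| = 84 − 25 = 59.00.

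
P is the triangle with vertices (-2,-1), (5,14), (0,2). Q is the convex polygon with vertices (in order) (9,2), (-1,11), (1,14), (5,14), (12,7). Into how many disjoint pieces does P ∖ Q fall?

1

P ∖ Q is a single connected region.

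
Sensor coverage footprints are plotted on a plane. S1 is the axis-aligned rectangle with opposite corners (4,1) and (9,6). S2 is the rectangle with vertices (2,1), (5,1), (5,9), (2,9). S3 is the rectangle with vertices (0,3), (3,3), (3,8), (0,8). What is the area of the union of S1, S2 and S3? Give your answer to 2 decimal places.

54.00

By inclusion–exclusion:
Individual areas: |S1| = 25, |S2| = 24, |S3| = 15.
|S1∩S2|: x∈[4,5], y∈[1,6] → 1·5 = 5.
|S1∩S3| = 0 (no overlap).
|S2∩S3|: x∈[2,3], y∈[3,8] → 1·5 = 5.
|S1∩S2∩S3| = 0.
|S1 ∪ S2 ∪ S3| = 64 − 10 + 0 = 54.00.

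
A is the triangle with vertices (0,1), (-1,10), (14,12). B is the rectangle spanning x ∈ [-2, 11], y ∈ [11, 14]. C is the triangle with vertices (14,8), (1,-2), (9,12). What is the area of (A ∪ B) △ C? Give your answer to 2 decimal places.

131.41

|A ∪ B| = 106.15.
|(A ∪ B) ∩ C| = 12.8691.
|(A ∪ B) △ C| = 106.15 + 51 − 25.7382 = 131.41.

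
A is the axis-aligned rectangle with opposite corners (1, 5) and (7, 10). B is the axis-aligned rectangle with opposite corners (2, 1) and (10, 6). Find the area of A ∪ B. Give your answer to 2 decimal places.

65.00

By inclusion–exclusion:
Individual areas: |A| = 30, |B| = 40.
|A∩B|: x∈[2,7], y∈[5,6] → 5·1 = 5.
|A ∪ B| = 70 − 5 = 65.00.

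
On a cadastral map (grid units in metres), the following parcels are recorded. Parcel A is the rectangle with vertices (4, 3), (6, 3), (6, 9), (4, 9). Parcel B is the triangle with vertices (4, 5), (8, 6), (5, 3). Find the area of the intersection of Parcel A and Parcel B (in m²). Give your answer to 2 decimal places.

3.00

The intersection is the polygon with vertices (6,4), (5,3), (4,5), (6,5.5).
By the shoelace formula its area is 3.00.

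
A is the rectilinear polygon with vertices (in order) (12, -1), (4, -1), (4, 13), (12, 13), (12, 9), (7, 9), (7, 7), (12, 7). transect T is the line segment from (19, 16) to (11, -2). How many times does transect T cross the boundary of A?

2

The segment meets the boundary at (11.444,-1), (12,0.25).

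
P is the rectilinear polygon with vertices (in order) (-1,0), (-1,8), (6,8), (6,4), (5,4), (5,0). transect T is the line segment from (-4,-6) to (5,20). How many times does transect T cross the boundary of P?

The segment meets the boundary at (0.846,8), (-1,2.667).

2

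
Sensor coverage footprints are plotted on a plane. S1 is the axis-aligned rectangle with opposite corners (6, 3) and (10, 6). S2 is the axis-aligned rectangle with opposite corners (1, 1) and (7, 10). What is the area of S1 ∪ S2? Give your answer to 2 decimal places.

63.00

By inclusion–exclusion:
Individual areas: |S1| = 12, |S2| = 54.
|S1∩S2|: x∈[6,7], y∈[3,6] → 1·3 = 3.
|S1 ∪ S2| = 66 − 3 = 63.00.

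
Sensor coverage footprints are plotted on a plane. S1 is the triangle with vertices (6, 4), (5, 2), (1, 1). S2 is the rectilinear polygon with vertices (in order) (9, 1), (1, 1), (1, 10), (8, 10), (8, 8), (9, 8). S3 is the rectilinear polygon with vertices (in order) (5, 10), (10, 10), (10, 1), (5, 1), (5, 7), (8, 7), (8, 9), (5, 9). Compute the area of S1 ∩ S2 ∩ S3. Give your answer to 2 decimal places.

The intersection is the polygon with vertices (6,4), (5,2), (5,3.4).
By the shoelace formula its area is 0.70.

0.70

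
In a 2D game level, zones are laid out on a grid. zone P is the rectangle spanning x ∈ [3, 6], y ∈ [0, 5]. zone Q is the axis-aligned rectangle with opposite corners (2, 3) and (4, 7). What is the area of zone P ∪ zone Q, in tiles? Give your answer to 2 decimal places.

21.00

By inclusion–exclusion:
Individual areas: |zone P| = 15, |zone Q| = 8.
|zone P∩zone Q|: x∈[3,4], y∈[3,5] → 1·2 = 2.
|zone P ∪ zone Q| = 23 − 2 = 21.00.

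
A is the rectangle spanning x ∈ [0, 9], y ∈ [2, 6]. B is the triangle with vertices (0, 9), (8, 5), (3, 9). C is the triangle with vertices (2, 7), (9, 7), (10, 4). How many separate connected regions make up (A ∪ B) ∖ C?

(A ∪ B) ∖ C splits into 2 disjoint pieces (area 32.4792, area 4.5).

2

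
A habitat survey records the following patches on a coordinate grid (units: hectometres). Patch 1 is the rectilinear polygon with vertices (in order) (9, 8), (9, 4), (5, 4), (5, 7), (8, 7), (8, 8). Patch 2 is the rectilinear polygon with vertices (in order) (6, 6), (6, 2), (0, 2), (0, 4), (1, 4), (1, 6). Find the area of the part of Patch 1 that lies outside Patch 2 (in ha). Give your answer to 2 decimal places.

|Patch 1| = 13, |Patch 1∩Patch 2| = 2.
|Patch 1 ∖ Patch 2| = |Patch 1| − |Patch 1∩Patch 2| = 13 − 2 = 11.00.

11.00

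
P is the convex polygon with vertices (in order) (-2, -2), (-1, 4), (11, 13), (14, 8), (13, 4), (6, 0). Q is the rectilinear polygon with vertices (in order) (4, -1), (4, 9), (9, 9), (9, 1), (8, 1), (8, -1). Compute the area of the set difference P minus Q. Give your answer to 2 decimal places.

|P| = 122.5, |P∩Q| = 41.8869.
|P ∖ Q| = |P| − |P∩Q| = 122.5 − 41.8869 = 80.61.

80.61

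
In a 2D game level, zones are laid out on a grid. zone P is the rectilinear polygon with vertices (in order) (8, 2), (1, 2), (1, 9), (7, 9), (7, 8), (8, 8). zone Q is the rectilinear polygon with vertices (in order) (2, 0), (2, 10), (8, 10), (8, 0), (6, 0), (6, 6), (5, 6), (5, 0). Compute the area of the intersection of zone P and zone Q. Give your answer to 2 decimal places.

37.00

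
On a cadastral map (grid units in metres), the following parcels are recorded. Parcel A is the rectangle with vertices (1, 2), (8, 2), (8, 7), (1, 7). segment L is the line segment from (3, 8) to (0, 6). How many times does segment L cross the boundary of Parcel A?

The segment meets the boundary at (1,6.667), (1.5,7).

2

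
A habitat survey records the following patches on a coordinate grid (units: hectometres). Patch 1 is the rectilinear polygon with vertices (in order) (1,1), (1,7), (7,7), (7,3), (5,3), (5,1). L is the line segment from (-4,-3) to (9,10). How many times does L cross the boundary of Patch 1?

The segment meets the boundary at (6,7), (1,2).

2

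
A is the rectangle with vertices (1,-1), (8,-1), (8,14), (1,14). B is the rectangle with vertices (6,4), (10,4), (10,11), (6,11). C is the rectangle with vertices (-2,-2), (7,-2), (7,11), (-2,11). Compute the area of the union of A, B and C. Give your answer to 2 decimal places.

164.00

By inclusion–exclusion:
Individual areas: |A| = 105, |B| = 28, |C| = 117.
|A∩B|: x∈[6,8], y∈[4,11] → 2·7 = 14.
|A∩C|: x∈[1,7], y∈[-1,11] → 6·12 = 72.
|B∩C|: x∈[6,7], y∈[4,11] → 1·7 = 7.
|A∩B∩C| = 7.
|A ∪ B ∪ C| = 250 − 93 + 7 = 164.00.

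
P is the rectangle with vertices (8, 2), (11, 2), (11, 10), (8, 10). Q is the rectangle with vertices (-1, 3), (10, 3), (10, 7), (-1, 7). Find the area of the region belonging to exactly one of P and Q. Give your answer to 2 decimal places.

52.00

|P∩Q|: x∈[8,10], y∈[3,7] → 2·4 = 8.
|P △ Q| = |P| + |Q| − 2·|P∩Q| = 24 + 44 − 16 = 52.00.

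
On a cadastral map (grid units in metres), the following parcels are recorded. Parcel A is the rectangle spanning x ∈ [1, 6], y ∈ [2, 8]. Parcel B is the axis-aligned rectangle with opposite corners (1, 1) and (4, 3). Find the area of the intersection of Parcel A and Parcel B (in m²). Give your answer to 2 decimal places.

|Parcel A∩Parcel B|: x∈[1,4], y∈[2,3] → 3·1 = 3.

3.00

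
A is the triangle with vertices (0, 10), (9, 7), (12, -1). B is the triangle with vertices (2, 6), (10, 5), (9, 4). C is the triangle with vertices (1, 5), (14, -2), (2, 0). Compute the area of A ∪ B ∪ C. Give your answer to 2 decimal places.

61.28

By inclusion–exclusion:
Individual areas: |A| = 31.5, |B| = 4.5, |C| = 29.
|A∩B| = 3.718.
|A∩C| = 0.0064.
|B∩C| = 0.
|A∩B∩C| = 0.
|A ∪ B ∪ C| = 65 − 3.7244 + 0 = 61.28.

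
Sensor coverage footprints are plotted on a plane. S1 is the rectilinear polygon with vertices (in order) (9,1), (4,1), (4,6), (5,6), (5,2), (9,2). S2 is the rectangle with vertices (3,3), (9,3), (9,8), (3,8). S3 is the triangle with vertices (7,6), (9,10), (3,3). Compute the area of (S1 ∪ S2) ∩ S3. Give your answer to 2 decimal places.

The region (S1 ∪ S2) ∩ S3 is the polygon with vertices (8,8), (7,6), (3,3), (7.286,8).
By the shoelace formula its area is 4.29.

4.29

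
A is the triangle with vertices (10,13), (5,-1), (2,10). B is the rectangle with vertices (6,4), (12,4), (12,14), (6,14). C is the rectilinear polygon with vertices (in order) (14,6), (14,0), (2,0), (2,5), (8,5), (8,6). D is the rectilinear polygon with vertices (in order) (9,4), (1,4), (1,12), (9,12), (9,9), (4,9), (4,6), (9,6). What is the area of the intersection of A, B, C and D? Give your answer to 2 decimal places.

0.96

The intersection is the polygon with vertices (6,5), (7.143,5), (6.786,4), (6,4).
By the shoelace formula its area is 0.96.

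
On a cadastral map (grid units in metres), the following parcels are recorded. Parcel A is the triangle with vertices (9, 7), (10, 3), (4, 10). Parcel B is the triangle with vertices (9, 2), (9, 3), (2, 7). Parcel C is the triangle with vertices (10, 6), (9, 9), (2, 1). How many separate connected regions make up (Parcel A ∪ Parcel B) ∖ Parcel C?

(Parcel A ∪ Parcel B) ∖ Parcel C splits into 4 disjoint pieces (area 1.5387, area 3.1733, area 0.8077, area 1.8952).

4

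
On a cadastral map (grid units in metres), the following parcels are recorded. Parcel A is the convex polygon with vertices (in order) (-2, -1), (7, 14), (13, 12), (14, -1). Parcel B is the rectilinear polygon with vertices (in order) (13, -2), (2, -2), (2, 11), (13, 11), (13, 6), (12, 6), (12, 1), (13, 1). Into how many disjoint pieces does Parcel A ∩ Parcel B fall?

1

Parcel A ∩ Parcel B is a single connected region.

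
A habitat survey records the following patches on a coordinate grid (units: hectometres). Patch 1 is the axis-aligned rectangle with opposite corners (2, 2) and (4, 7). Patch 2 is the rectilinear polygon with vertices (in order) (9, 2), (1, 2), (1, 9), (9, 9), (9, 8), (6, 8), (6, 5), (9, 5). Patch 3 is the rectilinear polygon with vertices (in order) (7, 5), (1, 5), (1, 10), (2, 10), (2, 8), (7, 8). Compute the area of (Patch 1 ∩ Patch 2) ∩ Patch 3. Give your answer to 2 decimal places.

The region (Patch 1 ∩ Patch 2) ∩ Patch 3 is the polygon with vertices (4,7), (4,5), (2,5), (2,7).
By the shoelace formula its area is 4.00.

4.00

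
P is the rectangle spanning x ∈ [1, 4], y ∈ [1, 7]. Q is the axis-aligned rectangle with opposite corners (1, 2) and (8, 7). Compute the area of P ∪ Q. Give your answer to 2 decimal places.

By inclusion–exclusion:
Individual areas: |P| = 18, |Q| = 35.
|P∩Q|: x∈[1,4], y∈[2,7] → 3·5 = 15.
|P ∪ Q| = 53 − 15 = 38.00.

38.00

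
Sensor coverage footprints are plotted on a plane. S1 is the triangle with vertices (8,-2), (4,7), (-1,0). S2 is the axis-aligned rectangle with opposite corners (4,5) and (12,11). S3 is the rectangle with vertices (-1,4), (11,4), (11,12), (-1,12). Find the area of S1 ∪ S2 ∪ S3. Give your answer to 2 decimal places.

By inclusion–exclusion:
Individual areas: |S1| = 36.5, |S2| = 48, |S3| = 96.
|S1∩S2| = 0.8889.
|S1∩S3| = 5.2143.
|S2∩S3|: x∈[4,11], y∈[5,11] → 7·6 = 42.
|S1∩S2∩S3| = 0.8889.
|S1 ∪ S2 ∪ S3| = 180.5 − 48.1032 + 0.8889 = 133.29.

133.29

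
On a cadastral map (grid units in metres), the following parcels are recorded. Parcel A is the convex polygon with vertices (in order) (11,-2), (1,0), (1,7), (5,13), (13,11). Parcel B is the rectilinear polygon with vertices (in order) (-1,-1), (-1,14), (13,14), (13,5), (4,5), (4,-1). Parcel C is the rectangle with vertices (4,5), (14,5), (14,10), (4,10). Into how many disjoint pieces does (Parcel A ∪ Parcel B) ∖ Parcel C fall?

1

(Parcel A ∪ Parcel B) ∖ Parcel C is a single connected region.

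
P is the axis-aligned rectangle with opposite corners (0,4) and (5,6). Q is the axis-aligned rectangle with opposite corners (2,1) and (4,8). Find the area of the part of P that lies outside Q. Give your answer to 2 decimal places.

|P∩Q|: x∈[2,4], y∈[4,6] → 2·2 = 4.
|P| = 10.
|P ∖ Q| = |P| − |P∩Q| = 10 − 4 = 6.00.

6.00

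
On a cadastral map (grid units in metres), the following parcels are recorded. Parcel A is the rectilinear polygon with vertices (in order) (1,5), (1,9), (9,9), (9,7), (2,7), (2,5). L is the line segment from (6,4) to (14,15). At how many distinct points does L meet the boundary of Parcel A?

2

The segment meets the boundary at (9,8.125), (8.182,7).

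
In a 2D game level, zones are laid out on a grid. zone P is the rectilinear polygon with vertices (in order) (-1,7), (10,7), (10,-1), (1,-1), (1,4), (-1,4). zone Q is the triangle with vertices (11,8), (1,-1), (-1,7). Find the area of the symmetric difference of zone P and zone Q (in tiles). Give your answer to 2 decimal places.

|zone P| = 78, |zone Q| = 49, |zone P∩zone Q| = 40.4306.
|zone P △ zone Q| = |zone P| + |zone Q| − 2·|zone P∩zone Q| = 78 + 49 − 80.8611 = 46.14.

46.14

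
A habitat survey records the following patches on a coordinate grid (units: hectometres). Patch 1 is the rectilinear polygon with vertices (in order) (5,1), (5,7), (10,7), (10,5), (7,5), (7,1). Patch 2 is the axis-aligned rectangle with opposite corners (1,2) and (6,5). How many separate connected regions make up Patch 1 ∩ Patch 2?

Patch 1 ∩ Patch 2 is a single connected region.

1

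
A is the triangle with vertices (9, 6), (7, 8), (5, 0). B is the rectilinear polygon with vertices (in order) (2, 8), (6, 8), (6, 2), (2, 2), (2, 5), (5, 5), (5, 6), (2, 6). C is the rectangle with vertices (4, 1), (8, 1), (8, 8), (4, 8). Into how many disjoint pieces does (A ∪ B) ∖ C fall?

(A ∪ B) ∖ C splits into 4 disjoint pieces (area 1.25, area 0.2083, area 6, area 4).

4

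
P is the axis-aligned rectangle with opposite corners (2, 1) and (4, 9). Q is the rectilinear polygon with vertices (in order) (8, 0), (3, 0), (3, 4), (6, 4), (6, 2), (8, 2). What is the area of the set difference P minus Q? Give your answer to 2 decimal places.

13.00

|P| = 16, |P∩Q| = 3.
|P ∖ Q| = |P| − |P∩Q| = 16 − 3 = 13.00.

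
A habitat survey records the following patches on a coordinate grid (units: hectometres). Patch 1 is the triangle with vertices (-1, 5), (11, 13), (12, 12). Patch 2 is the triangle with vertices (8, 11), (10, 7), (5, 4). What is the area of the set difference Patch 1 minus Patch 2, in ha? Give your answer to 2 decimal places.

|Patch 1| = 10, |Patch 1∩Patch 2| = 0.6331.
|Patch 1 ∖ Patch 2| = |Patch 1| − |Patch 1∩Patch 2| = 10 − 0.6331 = 9.37.

9.37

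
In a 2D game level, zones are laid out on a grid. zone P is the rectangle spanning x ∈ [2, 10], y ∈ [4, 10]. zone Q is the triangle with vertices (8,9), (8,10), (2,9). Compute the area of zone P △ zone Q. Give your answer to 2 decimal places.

|zone P| = 48, |zone Q| = 3, |zone P∩zone Q| = 3.
|zone P △ zone Q| = |zone P| + |zone Q| − 2·|zone P∩zone Q| = 48 + 3 − 6 = 45.00.

45.00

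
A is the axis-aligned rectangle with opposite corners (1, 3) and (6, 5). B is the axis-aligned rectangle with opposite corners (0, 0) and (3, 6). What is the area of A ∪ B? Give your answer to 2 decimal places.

By inclusion–exclusion:
Individual areas: |A| = 10, |B| = 18.
|A∩B|: x∈[1,3], y∈[3,5] → 2·2 = 4.
|A ∪ B| = 28 − 4 = 24.00.

24.00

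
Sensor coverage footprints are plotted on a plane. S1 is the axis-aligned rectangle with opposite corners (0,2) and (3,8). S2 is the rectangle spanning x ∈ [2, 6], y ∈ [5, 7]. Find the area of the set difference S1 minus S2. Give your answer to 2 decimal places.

16.00

|S1∩S2|: x∈[2,3], y∈[5,7] → 1·2 = 2.
|S1| = 18.
|S1 ∖ S2| = |S1| − |S1∩S2| = 18 − 2 = 16.00.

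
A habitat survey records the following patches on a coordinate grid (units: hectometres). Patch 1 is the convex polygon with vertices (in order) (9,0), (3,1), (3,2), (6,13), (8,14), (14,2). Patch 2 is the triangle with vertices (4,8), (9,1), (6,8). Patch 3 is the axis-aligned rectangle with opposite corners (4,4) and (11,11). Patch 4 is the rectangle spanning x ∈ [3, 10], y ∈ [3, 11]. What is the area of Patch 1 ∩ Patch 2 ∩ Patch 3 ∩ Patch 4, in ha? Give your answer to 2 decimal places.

5.51

The intersection is the polygon with vertices (7.714,4), (6.857,4), (4.46,7.355), (4.636,8), (6,8).
By the shoelace formula its area is 5.51.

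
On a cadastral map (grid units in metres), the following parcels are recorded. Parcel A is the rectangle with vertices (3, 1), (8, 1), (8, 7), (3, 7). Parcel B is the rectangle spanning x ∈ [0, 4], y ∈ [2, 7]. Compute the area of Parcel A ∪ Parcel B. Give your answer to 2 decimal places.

45.00

By inclusion–exclusion:
Individual areas: |Parcel A| = 30, |Parcel B| = 20.
|Parcel A∩Parcel B|: x∈[3,4], y∈[2,7] → 1·5 = 5.
|Parcel A ∪ Parcel B| = 50 − 5 = 45.00.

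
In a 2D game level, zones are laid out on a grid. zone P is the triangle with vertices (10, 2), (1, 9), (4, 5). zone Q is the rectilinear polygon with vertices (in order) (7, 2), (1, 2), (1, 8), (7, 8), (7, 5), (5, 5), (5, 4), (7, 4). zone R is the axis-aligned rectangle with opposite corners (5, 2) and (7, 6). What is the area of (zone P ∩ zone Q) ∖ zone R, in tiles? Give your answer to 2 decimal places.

3.76

|zone P ∩ zone Q| = 4.5179.
|(zone P ∩ zone Q) ∩ zone R| = 0.7579.
|(zone P ∩ zone Q) ∖ zone R| = 4.5179 − 0.7579 = 3.76.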